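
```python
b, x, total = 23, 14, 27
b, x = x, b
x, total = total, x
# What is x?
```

Answer: 27

Derivation:
Trace (tracking x):
b, x, total = (23, 14, 27)  # -> b = 23, x = 14, total = 27
b, x = (x, b)  # -> b = 14, x = 23
x, total = (total, x)  # -> x = 27, total = 23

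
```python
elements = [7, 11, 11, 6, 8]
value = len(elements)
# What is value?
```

Trace (tracking value):
elements = [7, 11, 11, 6, 8]  # -> elements = [7, 11, 11, 6, 8]
value = len(elements)  # -> value = 5

Answer: 5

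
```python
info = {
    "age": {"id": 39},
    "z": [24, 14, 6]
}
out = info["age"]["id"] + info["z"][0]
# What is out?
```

Trace (tracking out):
info = {'age': {'id': 39}, 'z': [24, 14, 6]}  # -> info = {'age': {'id': 39}, 'z': [24, 14, 6]}
out = info['age']['id'] + info['z'][0]  # -> out = 63

Answer: 63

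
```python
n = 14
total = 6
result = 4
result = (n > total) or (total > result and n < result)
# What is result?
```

Answer: True

Derivation:
Trace (tracking result):
n = 14  # -> n = 14
total = 6  # -> total = 6
result = 4  # -> result = 4
result = n > total or (total > result and n < result)  # -> result = True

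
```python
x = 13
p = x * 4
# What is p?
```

Trace (tracking p):
x = 13  # -> x = 13
p = x * 4  # -> p = 52

Answer: 52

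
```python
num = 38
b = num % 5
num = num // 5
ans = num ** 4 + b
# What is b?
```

Answer: 3

Derivation:
Trace (tracking b):
num = 38  # -> num = 38
b = num % 5  # -> b = 3
num = num // 5  # -> num = 7
ans = num ** 4 + b  # -> ans = 2404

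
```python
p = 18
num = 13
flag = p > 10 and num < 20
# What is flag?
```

Trace (tracking flag):
p = 18  # -> p = 18
num = 13  # -> num = 13
flag = p > 10 and num < 20  # -> flag = True

Answer: True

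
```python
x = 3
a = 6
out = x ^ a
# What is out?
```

Answer: 5

Derivation:
Trace (tracking out):
x = 3  # -> x = 3
a = 6  # -> a = 6
out = x ^ a  # -> out = 5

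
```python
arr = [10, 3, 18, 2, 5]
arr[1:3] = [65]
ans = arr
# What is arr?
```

Answer: [10, 65, 2, 5]

Derivation:
Trace (tracking arr):
arr = [10, 3, 18, 2, 5]  # -> arr = [10, 3, 18, 2, 5]
arr[1:3] = [65]  # -> arr = [10, 65, 2, 5]
ans = arr  # -> ans = [10, 65, 2, 5]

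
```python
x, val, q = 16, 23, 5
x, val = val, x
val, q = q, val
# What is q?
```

Answer: 16

Derivation:
Trace (tracking q):
x, val, q = (16, 23, 5)  # -> x = 16, val = 23, q = 5
x, val = (val, x)  # -> x = 23, val = 16
val, q = (q, val)  # -> val = 5, q = 16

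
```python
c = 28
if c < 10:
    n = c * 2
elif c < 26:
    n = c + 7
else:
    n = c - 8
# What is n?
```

Answer: 20

Derivation:
Trace (tracking n):
c = 28  # -> c = 28
if c < 10:  # condition is False
elif c < 26:  # condition is False
else:
    n = c - 8  # -> n = 20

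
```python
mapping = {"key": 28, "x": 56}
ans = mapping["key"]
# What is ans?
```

Trace (tracking ans):
mapping = {'key': 28, 'x': 56}  # -> mapping = {'key': 28, 'x': 56}
ans = mapping['key']  # -> ans = 28

Answer: 28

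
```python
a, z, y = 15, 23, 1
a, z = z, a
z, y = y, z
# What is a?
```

Trace (tracking a):
a, z, y = (15, 23, 1)  # -> a = 15, z = 23, y = 1
a, z = (z, a)  # -> a = 23, z = 15
z, y = (y, z)  # -> z = 1, y = 15

Answer: 23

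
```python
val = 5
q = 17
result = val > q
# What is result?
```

Answer: False

Derivation:
Trace (tracking result):
val = 5  # -> val = 5
q = 17  # -> q = 17
result = val > q  # -> result = False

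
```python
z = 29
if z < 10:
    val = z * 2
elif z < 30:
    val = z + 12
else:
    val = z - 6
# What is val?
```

Answer: 41

Derivation:
Trace (tracking val):
z = 29  # -> z = 29
if z < 10:  # condition is False
elif z < 30:  # condition is True
    val = z + 12  # -> val = 41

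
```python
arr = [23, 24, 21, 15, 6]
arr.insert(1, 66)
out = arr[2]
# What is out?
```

Answer: 24

Derivation:
Trace (tracking out):
arr = [23, 24, 21, 15, 6]  # -> arr = [23, 24, 21, 15, 6]
arr.insert(1, 66)  # -> arr = [23, 66, 24, 21, 15, 6]
out = arr[2]  # -> out = 24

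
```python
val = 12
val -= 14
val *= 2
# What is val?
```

Answer: -4

Derivation:
Trace (tracking val):
val = 12  # -> val = 12
val -= 14  # -> val = -2
val *= 2  # -> val = -4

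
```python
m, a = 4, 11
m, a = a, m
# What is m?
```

Answer: 11

Derivation:
Trace (tracking m):
m, a = (4, 11)  # -> m = 4, a = 11
m, a = (a, m)  # -> m = 11, a = 4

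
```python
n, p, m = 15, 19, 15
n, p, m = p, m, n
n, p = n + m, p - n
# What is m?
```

Trace (tracking m):
n, p, m = (15, 19, 15)  # -> n = 15, p = 19, m = 15
n, p, m = (p, m, n)  # -> n = 19, p = 15, m = 15
n, p = (n + m, p - n)  # -> n = 34, p = -4

Answer: 15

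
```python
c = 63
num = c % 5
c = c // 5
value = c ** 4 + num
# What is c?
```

Answer: 12

Derivation:
Trace (tracking c):
c = 63  # -> c = 63
num = c % 5  # -> num = 3
c = c // 5  # -> c = 12
value = c ** 4 + num  # -> value = 20739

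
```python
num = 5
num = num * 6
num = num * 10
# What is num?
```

Answer: 300

Derivation:
Trace (tracking num):
num = 5  # -> num = 5
num = num * 6  # -> num = 30
num = num * 10  # -> num = 300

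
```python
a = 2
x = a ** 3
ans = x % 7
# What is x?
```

Trace (tracking x):
a = 2  # -> a = 2
x = a ** 3  # -> x = 8
ans = x % 7  # -> ans = 1

Answer: 8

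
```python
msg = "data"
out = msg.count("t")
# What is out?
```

Answer: 1

Derivation:
Trace (tracking out):
msg = 'data'  # -> msg = 'data'
out = msg.count('t')  # -> out = 1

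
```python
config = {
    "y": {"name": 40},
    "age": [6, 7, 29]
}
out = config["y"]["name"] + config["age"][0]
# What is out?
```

Trace (tracking out):
config = {'y': {'name': 40}, 'age': [6, 7, 29]}  # -> config = {'y': {'name': 40}, 'age': [6, 7, 29]}
out = config['y']['name'] + config['age'][0]  # -> out = 46

Answer: 46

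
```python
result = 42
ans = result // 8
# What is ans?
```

Answer: 5

Derivation:
Trace (tracking ans):
result = 42  # -> result = 42
ans = result // 8  # -> ans = 5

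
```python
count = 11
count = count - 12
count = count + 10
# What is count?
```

Trace (tracking count):
count = 11  # -> count = 11
count = count - 12  # -> count = -1
count = count + 10  # -> count = 9

Answer: 9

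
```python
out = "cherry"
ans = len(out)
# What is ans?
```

Answer: 6

Derivation:
Trace (tracking ans):
out = 'cherry'  # -> out = 'cherry'
ans = len(out)  # -> ans = 6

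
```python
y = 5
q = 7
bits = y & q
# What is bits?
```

Trace (tracking bits):
y = 5  # -> y = 5
q = 7  # -> q = 7
bits = y & q  # -> bits = 5

Answer: 5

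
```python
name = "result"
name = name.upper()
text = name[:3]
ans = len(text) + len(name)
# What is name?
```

Answer: 'RESULT'

Derivation:
Trace (tracking name):
name = 'result'  # -> name = 'result'
name = name.upper()  # -> name = 'RESULT'
text = name[:3]  # -> text = 'RES'
ans = len(text) + len(name)  # -> ans = 9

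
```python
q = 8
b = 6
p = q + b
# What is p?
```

Trace (tracking p):
q = 8  # -> q = 8
b = 6  # -> b = 6
p = q + b  # -> p = 14

Answer: 14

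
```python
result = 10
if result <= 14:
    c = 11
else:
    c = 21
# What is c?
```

Trace (tracking c):
result = 10  # -> result = 10
if result <= 14:  # condition is True
    c = 11  # -> c = 11

Answer: 11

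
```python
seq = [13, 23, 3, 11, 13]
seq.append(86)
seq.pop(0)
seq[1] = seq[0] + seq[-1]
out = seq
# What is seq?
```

Trace (tracking seq):
seq = [13, 23, 3, 11, 13]  # -> seq = [13, 23, 3, 11, 13]
seq.append(86)  # -> seq = [13, 23, 3, 11, 13, 86]
seq.pop(0)  # -> seq = [23, 3, 11, 13, 86]
seq[1] = seq[0] + seq[-1]  # -> seq = [23, 109, 11, 13, 86]
out = seq  # -> out = [23, 109, 11, 13, 86]

Answer: [23, 109, 11, 13, 86]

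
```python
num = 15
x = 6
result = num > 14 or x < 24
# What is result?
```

Answer: True

Derivation:
Trace (tracking result):
num = 15  # -> num = 15
x = 6  # -> x = 6
result = num > 14 or x < 24  # -> result = True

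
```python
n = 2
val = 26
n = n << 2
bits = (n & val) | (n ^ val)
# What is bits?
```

Trace (tracking bits):
n = 2  # -> n = 2
val = 26  # -> val = 26
n = n << 2  # -> n = 8
bits = n & val | n ^ val  # -> bits = 26

Answer: 26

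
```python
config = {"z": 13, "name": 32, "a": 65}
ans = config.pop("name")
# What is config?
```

Trace (tracking config):
config = {'z': 13, 'name': 32, 'a': 65}  # -> config = {'z': 13, 'name': 32, 'a': 65}
ans = config.pop('name')  # -> ans = 32

Answer: {'z': 13, 'a': 65}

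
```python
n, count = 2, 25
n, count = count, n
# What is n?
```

Answer: 25

Derivation:
Trace (tracking n):
n, count = (2, 25)  # -> n = 2, count = 25
n, count = (count, n)  # -> n = 25, count = 2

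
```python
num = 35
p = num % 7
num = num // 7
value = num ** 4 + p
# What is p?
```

Answer: 0

Derivation:
Trace (tracking p):
num = 35  # -> num = 35
p = num % 7  # -> p = 0
num = num // 7  # -> num = 5
value = num ** 4 + p  # -> value = 625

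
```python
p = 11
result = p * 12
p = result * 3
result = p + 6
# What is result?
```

Trace (tracking result):
p = 11  # -> p = 11
result = p * 12  # -> result = 132
p = result * 3  # -> p = 396
result = p + 6  # -> result = 402

Answer: 402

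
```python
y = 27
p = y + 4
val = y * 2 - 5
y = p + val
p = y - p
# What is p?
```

Trace (tracking p):
y = 27  # -> y = 27
p = y + 4  # -> p = 31
val = y * 2 - 5  # -> val = 49
y = p + val  # -> y = 80
p = y - p  # -> p = 49

Answer: 49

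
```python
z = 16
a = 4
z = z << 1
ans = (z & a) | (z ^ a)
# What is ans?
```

Answer: 36

Derivation:
Trace (tracking ans):
z = 16  # -> z = 16
a = 4  # -> a = 4
z = z << 1  # -> z = 32
ans = z & a | z ^ a  # -> ans = 36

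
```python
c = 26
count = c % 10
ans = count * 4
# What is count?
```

Trace (tracking count):
c = 26  # -> c = 26
count = c % 10  # -> count = 6
ans = count * 4  # -> ans = 24

Answer: 6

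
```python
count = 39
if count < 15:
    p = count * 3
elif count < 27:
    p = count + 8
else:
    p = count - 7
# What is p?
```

Trace (tracking p):
count = 39  # -> count = 39
if count < 15:  # condition is False
elif count < 27:  # condition is False
else:
    p = count - 7  # -> p = 32

Answer: 32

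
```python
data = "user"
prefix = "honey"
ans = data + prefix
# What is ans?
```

Answer: 'userhoney'

Derivation:
Trace (tracking ans):
data = 'user'  # -> data = 'user'
prefix = 'honey'  # -> prefix = 'honey'
ans = data + prefix  # -> ans = 'userhoney'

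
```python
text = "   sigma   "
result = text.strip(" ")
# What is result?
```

Answer: 'sigma'

Derivation:
Trace (tracking result):
text = '   sigma   '  # -> text = '   sigma   '
result = text.strip(' ')  # -> result = 'sigma'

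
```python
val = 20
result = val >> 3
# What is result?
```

Answer: 2

Derivation:
Trace (tracking result):
val = 20  # -> val = 20
result = val >> 3  # -> result = 2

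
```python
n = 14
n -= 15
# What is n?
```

Trace (tracking n):
n = 14  # -> n = 14
n -= 15  # -> n = -1

Answer: -1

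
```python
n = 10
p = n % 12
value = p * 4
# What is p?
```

Answer: 10

Derivation:
Trace (tracking p):
n = 10  # -> n = 10
p = n % 12  # -> p = 10
value = p * 4  # -> value = 40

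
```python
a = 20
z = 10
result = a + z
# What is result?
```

Answer: 30

Derivation:
Trace (tracking result):
a = 20  # -> a = 20
z = 10  # -> z = 10
result = a + z  # -> result = 30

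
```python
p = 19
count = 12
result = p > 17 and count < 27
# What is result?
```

Trace (tracking result):
p = 19  # -> p = 19
count = 12  # -> count = 12
result = p > 17 and count < 27  # -> result = True

Answer: True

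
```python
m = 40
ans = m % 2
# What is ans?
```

Answer: 0

Derivation:
Trace (tracking ans):
m = 40  # -> m = 40
ans = m % 2  # -> ans = 0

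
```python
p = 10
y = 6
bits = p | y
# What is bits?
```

Trace (tracking bits):
p = 10  # -> p = 10
y = 6  # -> y = 6
bits = p | y  # -> bits = 14

Answer: 14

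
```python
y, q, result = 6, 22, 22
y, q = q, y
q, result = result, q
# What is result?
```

Trace (tracking result):
y, q, result = (6, 22, 22)  # -> y = 6, q = 22, result = 22
y, q = (q, y)  # -> y = 22, q = 6
q, result = (result, q)  # -> q = 22, result = 6

Answer: 6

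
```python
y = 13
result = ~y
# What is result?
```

Answer: -14

Derivation:
Trace (tracking result):
y = 13  # -> y = 13
result = ~y  # -> result = -14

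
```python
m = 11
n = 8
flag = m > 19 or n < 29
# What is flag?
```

Answer: True

Derivation:
Trace (tracking flag):
m = 11  # -> m = 11
n = 8  # -> n = 8
flag = m > 19 or n < 29  # -> flag = True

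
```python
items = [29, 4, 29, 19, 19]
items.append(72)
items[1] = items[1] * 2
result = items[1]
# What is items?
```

Answer: [29, 8, 29, 19, 19, 72]

Derivation:
Trace (tracking items):
items = [29, 4, 29, 19, 19]  # -> items = [29, 4, 29, 19, 19]
items.append(72)  # -> items = [29, 4, 29, 19, 19, 72]
items[1] = items[1] * 2  # -> items = [29, 8, 29, 19, 19, 72]
result = items[1]  # -> result = 8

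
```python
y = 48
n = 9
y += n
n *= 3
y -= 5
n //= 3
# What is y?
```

Trace (tracking y):
y = 48  # -> y = 48
n = 9  # -> n = 9
y += n  # -> y = 57
n *= 3  # -> n = 27
y -= 5  # -> y = 52
n //= 3  # -> n = 9

Answer: 52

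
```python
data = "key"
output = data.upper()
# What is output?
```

Answer: 'KEY'

Derivation:
Trace (tracking output):
data = 'key'  # -> data = 'key'
output = data.upper()  # -> output = 'KEY'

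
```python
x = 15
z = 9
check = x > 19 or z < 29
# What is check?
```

Trace (tracking check):
x = 15  # -> x = 15
z = 9  # -> z = 9
check = x > 19 or z < 29  # -> check = True

Answer: True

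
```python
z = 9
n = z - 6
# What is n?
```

Trace (tracking n):
z = 9  # -> z = 9
n = z - 6  # -> n = 3

Answer: 3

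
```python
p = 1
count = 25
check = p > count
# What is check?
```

Answer: False

Derivation:
Trace (tracking check):
p = 1  # -> p = 1
count = 25  # -> count = 25
check = p > count  # -> check = False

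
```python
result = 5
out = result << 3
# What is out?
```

Answer: 40

Derivation:
Trace (tracking out):
result = 5  # -> result = 5
out = result << 3  # -> out = 40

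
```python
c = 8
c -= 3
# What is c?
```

Answer: 5

Derivation:
Trace (tracking c):
c = 8  # -> c = 8
c -= 3  # -> c = 5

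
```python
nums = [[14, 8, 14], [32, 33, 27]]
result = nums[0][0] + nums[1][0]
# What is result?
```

Trace (tracking result):
nums = [[14, 8, 14], [32, 33, 27]]  # -> nums = [[14, 8, 14], [32, 33, 27]]
result = nums[0][0] + nums[1][0]  # -> result = 46

Answer: 46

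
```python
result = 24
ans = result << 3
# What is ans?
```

Answer: 192

Derivation:
Trace (tracking ans):
result = 24  # -> result = 24
ans = result << 3  # -> ans = 192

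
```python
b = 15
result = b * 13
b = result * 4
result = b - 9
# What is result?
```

Trace (tracking result):
b = 15  # -> b = 15
result = b * 13  # -> result = 195
b = result * 4  # -> b = 780
result = b - 9  # -> result = 771

Answer: 771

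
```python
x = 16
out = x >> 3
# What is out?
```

Answer: 2

Derivation:
Trace (tracking out):
x = 16  # -> x = 16
out = x >> 3  # -> out = 2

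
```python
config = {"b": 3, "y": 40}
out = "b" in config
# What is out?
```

Answer: True

Derivation:
Trace (tracking out):
config = {'b': 3, 'y': 40}  # -> config = {'b': 3, 'y': 40}
out = 'b' in config  # -> out = True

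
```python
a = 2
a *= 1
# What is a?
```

Trace (tracking a):
a = 2  # -> a = 2
a *= 1  # -> a = 2

Answer: 2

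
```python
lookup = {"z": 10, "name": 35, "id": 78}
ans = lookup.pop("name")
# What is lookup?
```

Answer: {'z': 10, 'id': 78}

Derivation:
Trace (tracking lookup):
lookup = {'z': 10, 'name': 35, 'id': 78}  # -> lookup = {'z': 10, 'name': 35, 'id': 78}
ans = lookup.pop('name')  # -> ans = 35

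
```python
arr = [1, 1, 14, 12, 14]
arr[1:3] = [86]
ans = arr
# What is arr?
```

Answer: [1, 86, 12, 14]

Derivation:
Trace (tracking arr):
arr = [1, 1, 14, 12, 14]  # -> arr = [1, 1, 14, 12, 14]
arr[1:3] = [86]  # -> arr = [1, 86, 12, 14]
ans = arr  # -> ans = [1, 86, 12, 14]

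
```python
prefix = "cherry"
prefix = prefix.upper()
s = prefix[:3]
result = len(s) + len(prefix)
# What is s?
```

Trace (tracking s):
prefix = 'cherry'  # -> prefix = 'cherry'
prefix = prefix.upper()  # -> prefix = 'CHERRY'
s = prefix[:3]  # -> s = 'CHE'
result = len(s) + len(prefix)  # -> result = 9

Answer: 'CHE'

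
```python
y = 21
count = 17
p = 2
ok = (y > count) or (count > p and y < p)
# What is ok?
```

Answer: True

Derivation:
Trace (tracking ok):
y = 21  # -> y = 21
count = 17  # -> count = 17
p = 2  # -> p = 2
ok = y > count or (count > p and y < p)  # -> ok = True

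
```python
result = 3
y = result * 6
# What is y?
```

Trace (tracking y):
result = 3  # -> result = 3
y = result * 6  # -> y = 18

Answer: 18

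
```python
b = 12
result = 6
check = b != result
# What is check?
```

Trace (tracking check):
b = 12  # -> b = 12
result = 6  # -> result = 6
check = b != result  # -> check = True

Answer: True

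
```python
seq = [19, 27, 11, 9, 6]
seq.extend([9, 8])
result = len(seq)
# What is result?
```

Answer: 7

Derivation:
Trace (tracking result):
seq = [19, 27, 11, 9, 6]  # -> seq = [19, 27, 11, 9, 6]
seq.extend([9, 8])  # -> seq = [19, 27, 11, 9, 6, 9, 8]
result = len(seq)  # -> result = 7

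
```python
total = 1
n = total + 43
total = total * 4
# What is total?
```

Answer: 4

Derivation:
Trace (tracking total):
total = 1  # -> total = 1
n = total + 43  # -> n = 44
total = total * 4  # -> total = 4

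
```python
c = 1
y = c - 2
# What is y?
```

Answer: -1

Derivation:
Trace (tracking y):
c = 1  # -> c = 1
y = c - 2  # -> y = -1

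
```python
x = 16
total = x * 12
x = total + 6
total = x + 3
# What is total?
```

Trace (tracking total):
x = 16  # -> x = 16
total = x * 12  # -> total = 192
x = total + 6  # -> x = 198
total = x + 3  # -> total = 201

Answer: 201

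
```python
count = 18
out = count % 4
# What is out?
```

Answer: 2

Derivation:
Trace (tracking out):
count = 18  # -> count = 18
out = count % 4  # -> out = 2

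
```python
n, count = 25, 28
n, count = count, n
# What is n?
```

Answer: 28

Derivation:
Trace (tracking n):
n, count = (25, 28)  # -> n = 25, count = 28
n, count = (count, n)  # -> n = 28, count = 25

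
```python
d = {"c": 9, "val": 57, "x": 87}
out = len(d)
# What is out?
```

Trace (tracking out):
d = {'c': 9, 'val': 57, 'x': 87}  # -> d = {'c': 9, 'val': 57, 'x': 87}
out = len(d)  # -> out = 3

Answer: 3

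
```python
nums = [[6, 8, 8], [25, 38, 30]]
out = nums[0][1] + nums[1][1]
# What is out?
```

Answer: 46

Derivation:
Trace (tracking out):
nums = [[6, 8, 8], [25, 38, 30]]  # -> nums = [[6, 8, 8], [25, 38, 30]]
out = nums[0][1] + nums[1][1]  # -> out = 46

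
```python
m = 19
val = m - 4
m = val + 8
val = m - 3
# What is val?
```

Answer: 20

Derivation:
Trace (tracking val):
m = 19  # -> m = 19
val = m - 4  # -> val = 15
m = val + 8  # -> m = 23
val = m - 3  # -> val = 20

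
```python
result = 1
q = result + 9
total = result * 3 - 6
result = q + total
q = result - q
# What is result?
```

Answer: 7

Derivation:
Trace (tracking result):
result = 1  # -> result = 1
q = result + 9  # -> q = 10
total = result * 3 - 6  # -> total = -3
result = q + total  # -> result = 7
q = result - q  # -> q = -3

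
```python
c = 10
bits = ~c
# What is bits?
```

Trace (tracking bits):
c = 10  # -> c = 10
bits = ~c  # -> bits = -11

Answer: -11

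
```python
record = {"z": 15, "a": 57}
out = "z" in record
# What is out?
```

Trace (tracking out):
record = {'z': 15, 'a': 57}  # -> record = {'z': 15, 'a': 57}
out = 'z' in record  # -> out = True

Answer: True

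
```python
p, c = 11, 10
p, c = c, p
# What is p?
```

Answer: 10

Derivation:
Trace (tracking p):
p, c = (11, 10)  # -> p = 11, c = 10
p, c = (c, p)  # -> p = 10, c = 11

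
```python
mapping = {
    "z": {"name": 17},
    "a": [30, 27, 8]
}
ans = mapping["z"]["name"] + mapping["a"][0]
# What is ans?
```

Trace (tracking ans):
mapping = {'z': {'name': 17}, 'a': [30, 27, 8]}  # -> mapping = {'z': {'name': 17}, 'a': [30, 27, 8]}
ans = mapping['z']['name'] + mapping['a'][0]  # -> ans = 47

Answer: 47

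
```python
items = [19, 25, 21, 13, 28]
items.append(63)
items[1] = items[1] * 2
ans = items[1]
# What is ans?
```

Answer: 50

Derivation:
Trace (tracking ans):
items = [19, 25, 21, 13, 28]  # -> items = [19, 25, 21, 13, 28]
items.append(63)  # -> items = [19, 25, 21, 13, 28, 63]
items[1] = items[1] * 2  # -> items = [19, 50, 21, 13, 28, 63]
ans = items[1]  # -> ans = 50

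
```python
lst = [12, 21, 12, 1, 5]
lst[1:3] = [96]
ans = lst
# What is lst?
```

Trace (tracking lst):
lst = [12, 21, 12, 1, 5]  # -> lst = [12, 21, 12, 1, 5]
lst[1:3] = [96]  # -> lst = [12, 96, 1, 5]
ans = lst  # -> ans = [12, 96, 1, 5]

Answer: [12, 96, 1, 5]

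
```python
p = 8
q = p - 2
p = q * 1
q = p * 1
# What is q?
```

Trace (tracking q):
p = 8  # -> p = 8
q = p - 2  # -> q = 6
p = q * 1  # -> p = 6
q = p * 1  # -> q = 6

Answer: 6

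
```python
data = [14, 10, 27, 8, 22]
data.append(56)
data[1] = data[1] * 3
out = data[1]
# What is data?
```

Answer: [14, 30, 27, 8, 22, 56]

Derivation:
Trace (tracking data):
data = [14, 10, 27, 8, 22]  # -> data = [14, 10, 27, 8, 22]
data.append(56)  # -> data = [14, 10, 27, 8, 22, 56]
data[1] = data[1] * 3  # -> data = [14, 30, 27, 8, 22, 56]
out = data[1]  # -> out = 30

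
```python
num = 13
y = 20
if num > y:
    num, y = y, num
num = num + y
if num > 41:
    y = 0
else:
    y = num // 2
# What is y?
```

Trace (tracking y):
num = 13  # -> num = 13
y = 20  # -> y = 20
if num > y:  # condition is False
num = num + y  # -> num = 33
if num > 41:  # condition is False
else:
    y = num // 2  # -> y = 16

Answer: 16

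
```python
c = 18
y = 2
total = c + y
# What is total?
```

Trace (tracking total):
c = 18  # -> c = 18
y = 2  # -> y = 2
total = c + y  # -> total = 20

Answer: 20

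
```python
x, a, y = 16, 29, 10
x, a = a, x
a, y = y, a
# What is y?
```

Trace (tracking y):
x, a, y = (16, 29, 10)  # -> x = 16, a = 29, y = 10
x, a = (a, x)  # -> x = 29, a = 16
a, y = (y, a)  # -> a = 10, y = 16

Answer: 16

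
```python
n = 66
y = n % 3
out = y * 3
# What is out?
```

Trace (tracking out):
n = 66  # -> n = 66
y = n % 3  # -> y = 0
out = y * 3  # -> out = 0

Answer: 0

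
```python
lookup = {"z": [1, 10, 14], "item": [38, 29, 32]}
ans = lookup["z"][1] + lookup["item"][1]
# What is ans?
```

Trace (tracking ans):
lookup = {'z': [1, 10, 14], 'item': [38, 29, 32]}  # -> lookup = {'z': [1, 10, 14], 'item': [38, 29, 32]}
ans = lookup['z'][1] + lookup['item'][1]  # -> ans = 39

Answer: 39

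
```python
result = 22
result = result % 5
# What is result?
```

Answer: 2

Derivation:
Trace (tracking result):
result = 22  # -> result = 22
result = result % 5  # -> result = 2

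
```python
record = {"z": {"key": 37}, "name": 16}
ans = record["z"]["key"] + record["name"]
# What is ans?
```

Trace (tracking ans):
record = {'z': {'key': 37}, 'name': 16}  # -> record = {'z': {'key': 37}, 'name': 16}
ans = record['z']['key'] + record['name']  # -> ans = 53

Answer: 53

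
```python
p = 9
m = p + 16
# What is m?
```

Trace (tracking m):
p = 9  # -> p = 9
m = p + 16  # -> m = 25

Answer: 25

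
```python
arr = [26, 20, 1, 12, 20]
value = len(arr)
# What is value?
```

Trace (tracking value):
arr = [26, 20, 1, 12, 20]  # -> arr = [26, 20, 1, 12, 20]
value = len(arr)  # -> value = 5

Answer: 5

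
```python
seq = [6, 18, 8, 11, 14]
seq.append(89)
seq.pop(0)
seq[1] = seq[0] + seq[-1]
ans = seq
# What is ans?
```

Answer: [18, 107, 11, 14, 89]

Derivation:
Trace (tracking ans):
seq = [6, 18, 8, 11, 14]  # -> seq = [6, 18, 8, 11, 14]
seq.append(89)  # -> seq = [6, 18, 8, 11, 14, 89]
seq.pop(0)  # -> seq = [18, 8, 11, 14, 89]
seq[1] = seq[0] + seq[-1]  # -> seq = [18, 107, 11, 14, 89]
ans = seq  # -> ans = [18, 107, 11, 14, 89]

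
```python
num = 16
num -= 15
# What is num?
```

Trace (tracking num):
num = 16  # -> num = 16
num -= 15  # -> num = 1

Answer: 1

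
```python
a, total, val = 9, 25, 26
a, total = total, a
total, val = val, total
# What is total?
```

Trace (tracking total):
a, total, val = (9, 25, 26)  # -> a = 9, total = 25, val = 26
a, total = (total, a)  # -> a = 25, total = 9
total, val = (val, total)  # -> total = 26, val = 9

Answer: 26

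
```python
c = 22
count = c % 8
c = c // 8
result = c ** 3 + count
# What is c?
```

Trace (tracking c):
c = 22  # -> c = 22
count = c % 8  # -> count = 6
c = c // 8  # -> c = 2
result = c ** 3 + count  # -> result = 14

Answer: 2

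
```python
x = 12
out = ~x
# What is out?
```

Answer: -13

Derivation:
Trace (tracking out):
x = 12  # -> x = 12
out = ~x  # -> out = -13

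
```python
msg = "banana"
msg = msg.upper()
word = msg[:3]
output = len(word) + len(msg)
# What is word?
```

Answer: 'BAN'

Derivation:
Trace (tracking word):
msg = 'banana'  # -> msg = 'banana'
msg = msg.upper()  # -> msg = 'BANANA'
word = msg[:3]  # -> word = 'BAN'
output = len(word) + len(msg)  # -> output = 9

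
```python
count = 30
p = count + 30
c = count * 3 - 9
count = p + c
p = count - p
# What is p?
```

Trace (tracking p):
count = 30  # -> count = 30
p = count + 30  # -> p = 60
c = count * 3 - 9  # -> c = 81
count = p + c  # -> count = 141
p = count - p  # -> p = 81

Answer: 81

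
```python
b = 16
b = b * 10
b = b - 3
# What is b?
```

Answer: 157

Derivation:
Trace (tracking b):
b = 16  # -> b = 16
b = b * 10  # -> b = 160
b = b - 3  # -> b = 157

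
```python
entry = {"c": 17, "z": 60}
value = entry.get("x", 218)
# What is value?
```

Trace (tracking value):
entry = {'c': 17, 'z': 60}  # -> entry = {'c': 17, 'z': 60}
value = entry.get('x', 218)  # -> value = 218

Answer: 218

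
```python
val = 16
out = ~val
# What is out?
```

Trace (tracking out):
val = 16  # -> val = 16
out = ~val  # -> out = -17

Answer: -17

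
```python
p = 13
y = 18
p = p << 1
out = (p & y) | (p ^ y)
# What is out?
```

Answer: 26

Derivation:
Trace (tracking out):
p = 13  # -> p = 13
y = 18  # -> y = 18
p = p << 1  # -> p = 26
out = p & y | p ^ y  # -> out = 26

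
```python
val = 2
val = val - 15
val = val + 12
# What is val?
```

Answer: -1

Derivation:
Trace (tracking val):
val = 2  # -> val = 2
val = val - 15  # -> val = -13
val = val + 12  # -> val = -1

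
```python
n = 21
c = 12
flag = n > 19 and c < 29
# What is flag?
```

Answer: True

Derivation:
Trace (tracking flag):
n = 21  # -> n = 21
c = 12  # -> c = 12
flag = n > 19 and c < 29  # -> flag = True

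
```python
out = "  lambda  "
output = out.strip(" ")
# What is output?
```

Answer: 'lambda'

Derivation:
Trace (tracking output):
out = '  lambda  '  # -> out = '  lambda  '
output = out.strip(' ')  # -> output = 'lambda'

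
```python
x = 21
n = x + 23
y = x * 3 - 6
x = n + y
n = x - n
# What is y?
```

Trace (tracking y):
x = 21  # -> x = 21
n = x + 23  # -> n = 44
y = x * 3 - 6  # -> y = 57
x = n + y  # -> x = 101
n = x - n  # -> n = 57

Answer: 57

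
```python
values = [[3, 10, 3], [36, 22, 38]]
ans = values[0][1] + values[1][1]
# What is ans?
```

Answer: 32

Derivation:
Trace (tracking ans):
values = [[3, 10, 3], [36, 22, 38]]  # -> values = [[3, 10, 3], [36, 22, 38]]
ans = values[0][1] + values[1][1]  # -> ans = 32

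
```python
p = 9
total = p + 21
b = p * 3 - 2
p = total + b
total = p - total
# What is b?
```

Answer: 25

Derivation:
Trace (tracking b):
p = 9  # -> p = 9
total = p + 21  # -> total = 30
b = p * 3 - 2  # -> b = 25
p = total + b  # -> p = 55
total = p - total  # -> total = 25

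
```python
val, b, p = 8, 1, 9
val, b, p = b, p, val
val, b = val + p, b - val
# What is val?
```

Answer: 9

Derivation:
Trace (tracking val):
val, b, p = (8, 1, 9)  # -> val = 8, b = 1, p = 9
val, b, p = (b, p, val)  # -> val = 1, b = 9, p = 8
val, b = (val + p, b - val)  # -> val = 9, b = 8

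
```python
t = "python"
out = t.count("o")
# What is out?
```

Answer: 1

Derivation:
Trace (tracking out):
t = 'python'  # -> t = 'python'
out = t.count('o')  # -> out = 1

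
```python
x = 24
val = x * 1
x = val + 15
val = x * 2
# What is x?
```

Trace (tracking x):
x = 24  # -> x = 24
val = x * 1  # -> val = 24
x = val + 15  # -> x = 39
val = x * 2  # -> val = 78

Answer: 39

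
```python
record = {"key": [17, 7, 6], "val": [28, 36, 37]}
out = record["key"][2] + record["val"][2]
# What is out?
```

Answer: 43

Derivation:
Trace (tracking out):
record = {'key': [17, 7, 6], 'val': [28, 36, 37]}  # -> record = {'key': [17, 7, 6], 'val': [28, 36, 37]}
out = record['key'][2] + record['val'][2]  # -> out = 43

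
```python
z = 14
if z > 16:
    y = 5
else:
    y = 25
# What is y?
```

Trace (tracking y):
z = 14  # -> z = 14
if z > 16:  # condition is False
else:
    y = 25  # -> y = 25

Answer: 25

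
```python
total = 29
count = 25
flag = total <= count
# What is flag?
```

Trace (tracking flag):
total = 29  # -> total = 29
count = 25  # -> count = 25
flag = total <= count  # -> flag = False

Answer: False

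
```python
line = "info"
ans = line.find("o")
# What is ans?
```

Trace (tracking ans):
line = 'info'  # -> line = 'info'
ans = line.find('o')  # -> ans = 3

Answer: 3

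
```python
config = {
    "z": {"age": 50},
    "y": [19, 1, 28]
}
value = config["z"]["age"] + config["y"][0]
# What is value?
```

Answer: 69

Derivation:
Trace (tracking value):
config = {'z': {'age': 50}, 'y': [19, 1, 28]}  # -> config = {'z': {'age': 50}, 'y': [19, 1, 28]}
value = config['z']['age'] + config['y'][0]  # -> value = 69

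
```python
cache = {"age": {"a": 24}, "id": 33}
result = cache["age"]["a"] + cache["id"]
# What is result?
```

Trace (tracking result):
cache = {'age': {'a': 24}, 'id': 33}  # -> cache = {'age': {'a': 24}, 'id': 33}
result = cache['age']['a'] + cache['id']  # -> result = 57

Answer: 57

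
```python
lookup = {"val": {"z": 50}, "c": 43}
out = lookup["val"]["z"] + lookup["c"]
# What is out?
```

Trace (tracking out):
lookup = {'val': {'z': 50}, 'c': 43}  # -> lookup = {'val': {'z': 50}, 'c': 43}
out = lookup['val']['z'] + lookup['c']  # -> out = 93

Answer: 93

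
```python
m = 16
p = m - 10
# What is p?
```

Trace (tracking p):
m = 16  # -> m = 16
p = m - 10  # -> p = 6

Answer: 6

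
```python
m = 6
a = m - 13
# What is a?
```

Trace (tracking a):
m = 6  # -> m = 6
a = m - 13  # -> a = -7

Answer: -7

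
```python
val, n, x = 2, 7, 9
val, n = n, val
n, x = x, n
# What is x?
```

Answer: 2

Derivation:
Trace (tracking x):
val, n, x = (2, 7, 9)  # -> val = 2, n = 7, x = 9
val, n = (n, val)  # -> val = 7, n = 2
n, x = (x, n)  # -> n = 9, x = 2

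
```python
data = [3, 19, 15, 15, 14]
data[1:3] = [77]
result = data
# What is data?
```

Trace (tracking data):
data = [3, 19, 15, 15, 14]  # -> data = [3, 19, 15, 15, 14]
data[1:3] = [77]  # -> data = [3, 77, 15, 14]
result = data  # -> result = [3, 77, 15, 14]

Answer: [3, 77, 15, 14]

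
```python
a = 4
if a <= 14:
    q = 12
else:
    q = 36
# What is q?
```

Trace (tracking q):
a = 4  # -> a = 4
if a <= 14:  # condition is True
    q = 12  # -> q = 12

Answer: 12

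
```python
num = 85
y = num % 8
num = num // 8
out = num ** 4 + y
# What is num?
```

Trace (tracking num):
num = 85  # -> num = 85
y = num % 8  # -> y = 5
num = num // 8  # -> num = 10
out = num ** 4 + y  # -> out = 10005

Answer: 10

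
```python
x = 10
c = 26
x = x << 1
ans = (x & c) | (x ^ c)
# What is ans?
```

Answer: 30

Derivation:
Trace (tracking ans):
x = 10  # -> x = 10
c = 26  # -> c = 26
x = x << 1  # -> x = 20
ans = x & c | x ^ c  # -> ans = 30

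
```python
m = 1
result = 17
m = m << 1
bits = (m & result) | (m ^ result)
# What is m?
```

Answer: 2

Derivation:
Trace (tracking m):
m = 1  # -> m = 1
result = 17  # -> result = 17
m = m << 1  # -> m = 2
bits = m & result | m ^ result  # -> bits = 19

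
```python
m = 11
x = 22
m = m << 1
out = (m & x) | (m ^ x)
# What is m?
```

Trace (tracking m):
m = 11  # -> m = 11
x = 22  # -> x = 22
m = m << 1  # -> m = 22
out = m & x | m ^ x  # -> out = 22

Answer: 22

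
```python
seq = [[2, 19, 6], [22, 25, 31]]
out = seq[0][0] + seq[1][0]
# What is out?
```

Answer: 24

Derivation:
Trace (tracking out):
seq = [[2, 19, 6], [22, 25, 31]]  # -> seq = [[2, 19, 6], [22, 25, 31]]
out = seq[0][0] + seq[1][0]  # -> out = 24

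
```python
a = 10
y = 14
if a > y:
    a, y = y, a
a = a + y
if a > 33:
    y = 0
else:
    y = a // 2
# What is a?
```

Trace (tracking a):
a = 10  # -> a = 10
y = 14  # -> y = 14
if a > y:  # condition is False
a = a + y  # -> a = 24
if a > 33:  # condition is False
else:
    y = a // 2  # -> y = 12

Answer: 24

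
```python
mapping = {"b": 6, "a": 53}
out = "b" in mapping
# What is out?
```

Trace (tracking out):
mapping = {'b': 6, 'a': 53}  # -> mapping = {'b': 6, 'a': 53}
out = 'b' in mapping  # -> out = True

Answer: True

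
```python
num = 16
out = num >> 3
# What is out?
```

Trace (tracking out):
num = 16  # -> num = 16
out = num >> 3  # -> out = 2

Answer: 2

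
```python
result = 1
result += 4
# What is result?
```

Answer: 5

Derivation:
Trace (tracking result):
result = 1  # -> result = 1
result += 4  # -> result = 5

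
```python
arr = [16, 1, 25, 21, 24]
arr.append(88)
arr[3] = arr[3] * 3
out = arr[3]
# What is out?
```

Answer: 63

Derivation:
Trace (tracking out):
arr = [16, 1, 25, 21, 24]  # -> arr = [16, 1, 25, 21, 24]
arr.append(88)  # -> arr = [16, 1, 25, 21, 24, 88]
arr[3] = arr[3] * 3  # -> arr = [16, 1, 25, 63, 24, 88]
out = arr[3]  # -> out = 63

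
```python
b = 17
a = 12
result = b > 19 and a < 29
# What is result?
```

Answer: False

Derivation:
Trace (tracking result):
b = 17  # -> b = 17
a = 12  # -> a = 12
result = b > 19 and a < 29  # -> result = False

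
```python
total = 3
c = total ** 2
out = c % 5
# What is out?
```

Answer: 4

Derivation:
Trace (tracking out):
total = 3  # -> total = 3
c = total ** 2  # -> c = 9
out = c % 5  # -> out = 4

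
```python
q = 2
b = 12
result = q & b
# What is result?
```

Answer: 0

Derivation:
Trace (tracking result):
q = 2  # -> q = 2
b = 12  # -> b = 12
result = q & b  # -> result = 0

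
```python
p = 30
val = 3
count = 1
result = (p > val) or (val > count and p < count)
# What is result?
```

Trace (tracking result):
p = 30  # -> p = 30
val = 3  # -> val = 3
count = 1  # -> count = 1
result = p > val or (val > count and p < count)  # -> result = True

Answer: True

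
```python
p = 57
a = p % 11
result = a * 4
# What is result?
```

Answer: 8

Derivation:
Trace (tracking result):
p = 57  # -> p = 57
a = p % 11  # -> a = 2
result = a * 4  # -> result = 8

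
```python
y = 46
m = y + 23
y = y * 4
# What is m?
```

Trace (tracking m):
y = 46  # -> y = 46
m = y + 23  # -> m = 69
y = y * 4  # -> y = 184

Answer: 69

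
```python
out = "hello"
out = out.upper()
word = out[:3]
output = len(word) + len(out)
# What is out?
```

Answer: 'HELLO'

Derivation:
Trace (tracking out):
out = 'hello'  # -> out = 'hello'
out = out.upper()  # -> out = 'HELLO'
word = out[:3]  # -> word = 'HEL'
output = len(word) + len(out)  # -> output = 8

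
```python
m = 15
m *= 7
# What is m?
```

Answer: 105

Derivation:
Trace (tracking m):
m = 15  # -> m = 15
m *= 7  # -> m = 105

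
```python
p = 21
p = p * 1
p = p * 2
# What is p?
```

Answer: 42

Derivation:
Trace (tracking p):
p = 21  # -> p = 21
p = p * 1  # -> p = 21
p = p * 2  # -> p = 42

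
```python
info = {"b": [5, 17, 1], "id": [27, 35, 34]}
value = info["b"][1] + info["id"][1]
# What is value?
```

Answer: 52

Derivation:
Trace (tracking value):
info = {'b': [5, 17, 1], 'id': [27, 35, 34]}  # -> info = {'b': [5, 17, 1], 'id': [27, 35, 34]}
value = info['b'][1] + info['id'][1]  # -> value = 52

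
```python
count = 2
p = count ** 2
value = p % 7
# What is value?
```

Answer: 4

Derivation:
Trace (tracking value):
count = 2  # -> count = 2
p = count ** 2  # -> p = 4
value = p % 7  # -> value = 4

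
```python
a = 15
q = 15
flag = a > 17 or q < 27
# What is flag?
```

Answer: True

Derivation:
Trace (tracking flag):
a = 15  # -> a = 15
q = 15  # -> q = 15
flag = a > 17 or q < 27  # -> flag = True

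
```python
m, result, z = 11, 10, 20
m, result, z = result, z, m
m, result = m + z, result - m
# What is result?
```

Trace (tracking result):
m, result, z = (11, 10, 20)  # -> m = 11, result = 10, z = 20
m, result, z = (result, z, m)  # -> m = 10, result = 20, z = 11
m, result = (m + z, result - m)  # -> m = 21, result = 10

Answer: 10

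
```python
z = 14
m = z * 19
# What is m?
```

Trace (tracking m):
z = 14  # -> z = 14
m = z * 19  # -> m = 266

Answer: 266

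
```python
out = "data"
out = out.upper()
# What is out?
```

Trace (tracking out):
out = 'data'  # -> out = 'data'
out = out.upper()  # -> out = 'DATA'

Answer: 'DATA'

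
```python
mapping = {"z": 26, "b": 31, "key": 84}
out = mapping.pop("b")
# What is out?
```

Answer: 31

Derivation:
Trace (tracking out):
mapping = {'z': 26, 'b': 31, 'key': 84}  # -> mapping = {'z': 26, 'b': 31, 'key': 84}
out = mapping.pop('b')  # -> out = 31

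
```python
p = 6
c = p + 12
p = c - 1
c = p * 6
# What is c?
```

Answer: 102

Derivation:
Trace (tracking c):
p = 6  # -> p = 6
c = p + 12  # -> c = 18
p = c - 1  # -> p = 17
c = p * 6  # -> c = 102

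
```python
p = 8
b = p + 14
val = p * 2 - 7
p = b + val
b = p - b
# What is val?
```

Trace (tracking val):
p = 8  # -> p = 8
b = p + 14  # -> b = 22
val = p * 2 - 7  # -> val = 9
p = b + val  # -> p = 31
b = p - b  # -> b = 9

Answer: 9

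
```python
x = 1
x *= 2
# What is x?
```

Answer: 2

Derivation:
Trace (tracking x):
x = 1  # -> x = 1
x *= 2  # -> x = 2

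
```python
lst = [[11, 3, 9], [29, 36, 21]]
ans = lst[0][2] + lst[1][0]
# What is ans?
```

Answer: 38

Derivation:
Trace (tracking ans):
lst = [[11, 3, 9], [29, 36, 21]]  # -> lst = [[11, 3, 9], [29, 36, 21]]
ans = lst[0][2] + lst[1][0]  # -> ans = 38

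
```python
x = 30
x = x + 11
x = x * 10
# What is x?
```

Trace (tracking x):
x = 30  # -> x = 30
x = x + 11  # -> x = 41
x = x * 10  # -> x = 410

Answer: 410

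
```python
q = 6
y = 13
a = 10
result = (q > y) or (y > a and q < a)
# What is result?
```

Trace (tracking result):
q = 6  # -> q = 6
y = 13  # -> y = 13
a = 10  # -> a = 10
result = q > y or (y > a and q < a)  # -> result = True

Answer: True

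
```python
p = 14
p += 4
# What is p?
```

Answer: 18

Derivation:
Trace (tracking p):
p = 14  # -> p = 14
p += 4  # -> p = 18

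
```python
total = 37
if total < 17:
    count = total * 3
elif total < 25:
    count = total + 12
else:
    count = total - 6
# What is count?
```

Trace (tracking count):
total = 37  # -> total = 37
if total < 17:  # condition is False
elif total < 25:  # condition is False
else:
    count = total - 6  # -> count = 31

Answer: 31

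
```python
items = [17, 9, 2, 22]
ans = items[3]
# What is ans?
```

Answer: 22

Derivation:
Trace (tracking ans):
items = [17, 9, 2, 22]  # -> items = [17, 9, 2, 22]
ans = items[3]  # -> ans = 22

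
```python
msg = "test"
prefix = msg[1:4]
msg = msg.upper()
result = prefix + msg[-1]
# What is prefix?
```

Answer: 'est'

Derivation:
Trace (tracking prefix):
msg = 'test'  # -> msg = 'test'
prefix = msg[1:4]  # -> prefix = 'est'
msg = msg.upper()  # -> msg = 'TEST'
result = prefix + msg[-1]  # -> result = 'estT'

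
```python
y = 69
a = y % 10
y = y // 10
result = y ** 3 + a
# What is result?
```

Trace (tracking result):
y = 69  # -> y = 69
a = y % 10  # -> a = 9
y = y // 10  # -> y = 6
result = y ** 3 + a  # -> result = 225

Answer: 225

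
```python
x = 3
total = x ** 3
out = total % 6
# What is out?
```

Trace (tracking out):
x = 3  # -> x = 3
total = x ** 3  # -> total = 27
out = total % 6  # -> out = 3

Answer: 3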